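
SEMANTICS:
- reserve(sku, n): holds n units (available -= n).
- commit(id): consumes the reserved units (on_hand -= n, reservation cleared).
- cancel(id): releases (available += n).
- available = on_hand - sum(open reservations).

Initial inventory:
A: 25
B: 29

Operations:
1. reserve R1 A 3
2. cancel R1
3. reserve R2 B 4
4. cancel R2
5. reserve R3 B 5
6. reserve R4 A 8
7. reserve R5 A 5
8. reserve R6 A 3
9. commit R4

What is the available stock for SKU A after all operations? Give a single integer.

Step 1: reserve R1 A 3 -> on_hand[A=25 B=29] avail[A=22 B=29] open={R1}
Step 2: cancel R1 -> on_hand[A=25 B=29] avail[A=25 B=29] open={}
Step 3: reserve R2 B 4 -> on_hand[A=25 B=29] avail[A=25 B=25] open={R2}
Step 4: cancel R2 -> on_hand[A=25 B=29] avail[A=25 B=29] open={}
Step 5: reserve R3 B 5 -> on_hand[A=25 B=29] avail[A=25 B=24] open={R3}
Step 6: reserve R4 A 8 -> on_hand[A=25 B=29] avail[A=17 B=24] open={R3,R4}
Step 7: reserve R5 A 5 -> on_hand[A=25 B=29] avail[A=12 B=24] open={R3,R4,R5}
Step 8: reserve R6 A 3 -> on_hand[A=25 B=29] avail[A=9 B=24] open={R3,R4,R5,R6}
Step 9: commit R4 -> on_hand[A=17 B=29] avail[A=9 B=24] open={R3,R5,R6}
Final available[A] = 9

Answer: 9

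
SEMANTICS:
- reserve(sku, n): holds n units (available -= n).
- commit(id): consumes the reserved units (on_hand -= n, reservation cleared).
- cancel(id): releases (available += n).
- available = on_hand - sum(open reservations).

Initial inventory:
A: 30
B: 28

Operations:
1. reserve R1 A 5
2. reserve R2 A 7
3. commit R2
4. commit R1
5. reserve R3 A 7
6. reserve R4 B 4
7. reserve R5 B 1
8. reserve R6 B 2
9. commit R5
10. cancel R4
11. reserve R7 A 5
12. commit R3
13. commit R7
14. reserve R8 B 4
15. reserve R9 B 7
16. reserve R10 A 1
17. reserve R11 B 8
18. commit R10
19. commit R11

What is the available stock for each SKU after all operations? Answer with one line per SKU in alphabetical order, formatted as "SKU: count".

Step 1: reserve R1 A 5 -> on_hand[A=30 B=28] avail[A=25 B=28] open={R1}
Step 2: reserve R2 A 7 -> on_hand[A=30 B=28] avail[A=18 B=28] open={R1,R2}
Step 3: commit R2 -> on_hand[A=23 B=28] avail[A=18 B=28] open={R1}
Step 4: commit R1 -> on_hand[A=18 B=28] avail[A=18 B=28] open={}
Step 5: reserve R3 A 7 -> on_hand[A=18 B=28] avail[A=11 B=28] open={R3}
Step 6: reserve R4 B 4 -> on_hand[A=18 B=28] avail[A=11 B=24] open={R3,R4}
Step 7: reserve R5 B 1 -> on_hand[A=18 B=28] avail[A=11 B=23] open={R3,R4,R5}
Step 8: reserve R6 B 2 -> on_hand[A=18 B=28] avail[A=11 B=21] open={R3,R4,R5,R6}
Step 9: commit R5 -> on_hand[A=18 B=27] avail[A=11 B=21] open={R3,R4,R6}
Step 10: cancel R4 -> on_hand[A=18 B=27] avail[A=11 B=25] open={R3,R6}
Step 11: reserve R7 A 5 -> on_hand[A=18 B=27] avail[A=6 B=25] open={R3,R6,R7}
Step 12: commit R3 -> on_hand[A=11 B=27] avail[A=6 B=25] open={R6,R7}
Step 13: commit R7 -> on_hand[A=6 B=27] avail[A=6 B=25] open={R6}
Step 14: reserve R8 B 4 -> on_hand[A=6 B=27] avail[A=6 B=21] open={R6,R8}
Step 15: reserve R9 B 7 -> on_hand[A=6 B=27] avail[A=6 B=14] open={R6,R8,R9}
Step 16: reserve R10 A 1 -> on_hand[A=6 B=27] avail[A=5 B=14] open={R10,R6,R8,R9}
Step 17: reserve R11 B 8 -> on_hand[A=6 B=27] avail[A=5 B=6] open={R10,R11,R6,R8,R9}
Step 18: commit R10 -> on_hand[A=5 B=27] avail[A=5 B=6] open={R11,R6,R8,R9}
Step 19: commit R11 -> on_hand[A=5 B=19] avail[A=5 B=6] open={R6,R8,R9}

Answer: A: 5
B: 6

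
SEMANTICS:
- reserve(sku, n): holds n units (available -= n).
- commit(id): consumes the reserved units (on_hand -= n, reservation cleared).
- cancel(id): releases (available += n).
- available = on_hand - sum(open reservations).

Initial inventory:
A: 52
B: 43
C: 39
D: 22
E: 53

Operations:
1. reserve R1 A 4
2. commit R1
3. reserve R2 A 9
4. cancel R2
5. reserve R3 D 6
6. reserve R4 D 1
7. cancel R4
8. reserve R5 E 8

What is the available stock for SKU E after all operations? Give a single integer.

Step 1: reserve R1 A 4 -> on_hand[A=52 B=43 C=39 D=22 E=53] avail[A=48 B=43 C=39 D=22 E=53] open={R1}
Step 2: commit R1 -> on_hand[A=48 B=43 C=39 D=22 E=53] avail[A=48 B=43 C=39 D=22 E=53] open={}
Step 3: reserve R2 A 9 -> on_hand[A=48 B=43 C=39 D=22 E=53] avail[A=39 B=43 C=39 D=22 E=53] open={R2}
Step 4: cancel R2 -> on_hand[A=48 B=43 C=39 D=22 E=53] avail[A=48 B=43 C=39 D=22 E=53] open={}
Step 5: reserve R3 D 6 -> on_hand[A=48 B=43 C=39 D=22 E=53] avail[A=48 B=43 C=39 D=16 E=53] open={R3}
Step 6: reserve R4 D 1 -> on_hand[A=48 B=43 C=39 D=22 E=53] avail[A=48 B=43 C=39 D=15 E=53] open={R3,R4}
Step 7: cancel R4 -> on_hand[A=48 B=43 C=39 D=22 E=53] avail[A=48 B=43 C=39 D=16 E=53] open={R3}
Step 8: reserve R5 E 8 -> on_hand[A=48 B=43 C=39 D=22 E=53] avail[A=48 B=43 C=39 D=16 E=45] open={R3,R5}
Final available[E] = 45

Answer: 45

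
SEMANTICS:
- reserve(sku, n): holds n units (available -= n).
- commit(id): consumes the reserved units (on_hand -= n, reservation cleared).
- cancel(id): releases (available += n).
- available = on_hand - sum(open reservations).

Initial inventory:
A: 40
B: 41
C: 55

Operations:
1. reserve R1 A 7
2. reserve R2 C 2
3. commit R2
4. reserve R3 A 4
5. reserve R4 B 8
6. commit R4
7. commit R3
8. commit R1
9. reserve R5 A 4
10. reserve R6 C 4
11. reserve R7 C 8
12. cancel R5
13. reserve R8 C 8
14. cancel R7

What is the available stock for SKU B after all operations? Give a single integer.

Step 1: reserve R1 A 7 -> on_hand[A=40 B=41 C=55] avail[A=33 B=41 C=55] open={R1}
Step 2: reserve R2 C 2 -> on_hand[A=40 B=41 C=55] avail[A=33 B=41 C=53] open={R1,R2}
Step 3: commit R2 -> on_hand[A=40 B=41 C=53] avail[A=33 B=41 C=53] open={R1}
Step 4: reserve R3 A 4 -> on_hand[A=40 B=41 C=53] avail[A=29 B=41 C=53] open={R1,R3}
Step 5: reserve R4 B 8 -> on_hand[A=40 B=41 C=53] avail[A=29 B=33 C=53] open={R1,R3,R4}
Step 6: commit R4 -> on_hand[A=40 B=33 C=53] avail[A=29 B=33 C=53] open={R1,R3}
Step 7: commit R3 -> on_hand[A=36 B=33 C=53] avail[A=29 B=33 C=53] open={R1}
Step 8: commit R1 -> on_hand[A=29 B=33 C=53] avail[A=29 B=33 C=53] open={}
Step 9: reserve R5 A 4 -> on_hand[A=29 B=33 C=53] avail[A=25 B=33 C=53] open={R5}
Step 10: reserve R6 C 4 -> on_hand[A=29 B=33 C=53] avail[A=25 B=33 C=49] open={R5,R6}
Step 11: reserve R7 C 8 -> on_hand[A=29 B=33 C=53] avail[A=25 B=33 C=41] open={R5,R6,R7}
Step 12: cancel R5 -> on_hand[A=29 B=33 C=53] avail[A=29 B=33 C=41] open={R6,R7}
Step 13: reserve R8 C 8 -> on_hand[A=29 B=33 C=53] avail[A=29 B=33 C=33] open={R6,R7,R8}
Step 14: cancel R7 -> on_hand[A=29 B=33 C=53] avail[A=29 B=33 C=41] open={R6,R8}
Final available[B] = 33

Answer: 33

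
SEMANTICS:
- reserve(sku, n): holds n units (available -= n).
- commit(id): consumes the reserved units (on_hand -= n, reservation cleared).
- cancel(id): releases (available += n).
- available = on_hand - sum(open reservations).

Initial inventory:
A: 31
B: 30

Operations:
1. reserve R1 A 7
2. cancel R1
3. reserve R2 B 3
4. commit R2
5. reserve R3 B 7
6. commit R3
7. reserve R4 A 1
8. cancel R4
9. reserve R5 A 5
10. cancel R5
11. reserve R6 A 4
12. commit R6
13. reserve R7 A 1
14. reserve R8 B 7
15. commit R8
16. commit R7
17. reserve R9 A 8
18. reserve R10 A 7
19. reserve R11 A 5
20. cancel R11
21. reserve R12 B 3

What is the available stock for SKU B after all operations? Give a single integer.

Step 1: reserve R1 A 7 -> on_hand[A=31 B=30] avail[A=24 B=30] open={R1}
Step 2: cancel R1 -> on_hand[A=31 B=30] avail[A=31 B=30] open={}
Step 3: reserve R2 B 3 -> on_hand[A=31 B=30] avail[A=31 B=27] open={R2}
Step 4: commit R2 -> on_hand[A=31 B=27] avail[A=31 B=27] open={}
Step 5: reserve R3 B 7 -> on_hand[A=31 B=27] avail[A=31 B=20] open={R3}
Step 6: commit R3 -> on_hand[A=31 B=20] avail[A=31 B=20] open={}
Step 7: reserve R4 A 1 -> on_hand[A=31 B=20] avail[A=30 B=20] open={R4}
Step 8: cancel R4 -> on_hand[A=31 B=20] avail[A=31 B=20] open={}
Step 9: reserve R5 A 5 -> on_hand[A=31 B=20] avail[A=26 B=20] open={R5}
Step 10: cancel R5 -> on_hand[A=31 B=20] avail[A=31 B=20] open={}
Step 11: reserve R6 A 4 -> on_hand[A=31 B=20] avail[A=27 B=20] open={R6}
Step 12: commit R6 -> on_hand[A=27 B=20] avail[A=27 B=20] open={}
Step 13: reserve R7 A 1 -> on_hand[A=27 B=20] avail[A=26 B=20] open={R7}
Step 14: reserve R8 B 7 -> on_hand[A=27 B=20] avail[A=26 B=13] open={R7,R8}
Step 15: commit R8 -> on_hand[A=27 B=13] avail[A=26 B=13] open={R7}
Step 16: commit R7 -> on_hand[A=26 B=13] avail[A=26 B=13] open={}
Step 17: reserve R9 A 8 -> on_hand[A=26 B=13] avail[A=18 B=13] open={R9}
Step 18: reserve R10 A 7 -> on_hand[A=26 B=13] avail[A=11 B=13] open={R10,R9}
Step 19: reserve R11 A 5 -> on_hand[A=26 B=13] avail[A=6 B=13] open={R10,R11,R9}
Step 20: cancel R11 -> on_hand[A=26 B=13] avail[A=11 B=13] open={R10,R9}
Step 21: reserve R12 B 3 -> on_hand[A=26 B=13] avail[A=11 B=10] open={R10,R12,R9}
Final available[B] = 10

Answer: 10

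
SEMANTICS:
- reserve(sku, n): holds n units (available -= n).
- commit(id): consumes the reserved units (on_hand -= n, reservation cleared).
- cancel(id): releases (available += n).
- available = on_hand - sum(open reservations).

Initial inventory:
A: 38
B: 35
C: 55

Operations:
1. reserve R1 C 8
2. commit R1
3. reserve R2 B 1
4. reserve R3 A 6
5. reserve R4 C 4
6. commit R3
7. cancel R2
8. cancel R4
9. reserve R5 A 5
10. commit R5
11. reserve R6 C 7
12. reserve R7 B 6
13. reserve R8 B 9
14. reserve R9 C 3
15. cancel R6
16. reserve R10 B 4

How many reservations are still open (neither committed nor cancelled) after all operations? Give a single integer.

Step 1: reserve R1 C 8 -> on_hand[A=38 B=35 C=55] avail[A=38 B=35 C=47] open={R1}
Step 2: commit R1 -> on_hand[A=38 B=35 C=47] avail[A=38 B=35 C=47] open={}
Step 3: reserve R2 B 1 -> on_hand[A=38 B=35 C=47] avail[A=38 B=34 C=47] open={R2}
Step 4: reserve R3 A 6 -> on_hand[A=38 B=35 C=47] avail[A=32 B=34 C=47] open={R2,R3}
Step 5: reserve R4 C 4 -> on_hand[A=38 B=35 C=47] avail[A=32 B=34 C=43] open={R2,R3,R4}
Step 6: commit R3 -> on_hand[A=32 B=35 C=47] avail[A=32 B=34 C=43] open={R2,R4}
Step 7: cancel R2 -> on_hand[A=32 B=35 C=47] avail[A=32 B=35 C=43] open={R4}
Step 8: cancel R4 -> on_hand[A=32 B=35 C=47] avail[A=32 B=35 C=47] open={}
Step 9: reserve R5 A 5 -> on_hand[A=32 B=35 C=47] avail[A=27 B=35 C=47] open={R5}
Step 10: commit R5 -> on_hand[A=27 B=35 C=47] avail[A=27 B=35 C=47] open={}
Step 11: reserve R6 C 7 -> on_hand[A=27 B=35 C=47] avail[A=27 B=35 C=40] open={R6}
Step 12: reserve R7 B 6 -> on_hand[A=27 B=35 C=47] avail[A=27 B=29 C=40] open={R6,R7}
Step 13: reserve R8 B 9 -> on_hand[A=27 B=35 C=47] avail[A=27 B=20 C=40] open={R6,R7,R8}
Step 14: reserve R9 C 3 -> on_hand[A=27 B=35 C=47] avail[A=27 B=20 C=37] open={R6,R7,R8,R9}
Step 15: cancel R6 -> on_hand[A=27 B=35 C=47] avail[A=27 B=20 C=44] open={R7,R8,R9}
Step 16: reserve R10 B 4 -> on_hand[A=27 B=35 C=47] avail[A=27 B=16 C=44] open={R10,R7,R8,R9}
Open reservations: ['R10', 'R7', 'R8', 'R9'] -> 4

Answer: 4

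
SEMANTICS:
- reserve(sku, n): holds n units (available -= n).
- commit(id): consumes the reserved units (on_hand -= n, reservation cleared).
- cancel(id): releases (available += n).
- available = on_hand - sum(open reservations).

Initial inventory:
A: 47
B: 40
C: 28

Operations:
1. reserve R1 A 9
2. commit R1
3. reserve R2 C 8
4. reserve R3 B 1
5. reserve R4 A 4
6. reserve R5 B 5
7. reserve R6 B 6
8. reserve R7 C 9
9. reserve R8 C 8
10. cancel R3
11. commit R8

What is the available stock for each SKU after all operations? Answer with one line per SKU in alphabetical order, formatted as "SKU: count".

Answer: A: 34
B: 29
C: 3

Derivation:
Step 1: reserve R1 A 9 -> on_hand[A=47 B=40 C=28] avail[A=38 B=40 C=28] open={R1}
Step 2: commit R1 -> on_hand[A=38 B=40 C=28] avail[A=38 B=40 C=28] open={}
Step 3: reserve R2 C 8 -> on_hand[A=38 B=40 C=28] avail[A=38 B=40 C=20] open={R2}
Step 4: reserve R3 B 1 -> on_hand[A=38 B=40 C=28] avail[A=38 B=39 C=20] open={R2,R3}
Step 5: reserve R4 A 4 -> on_hand[A=38 B=40 C=28] avail[A=34 B=39 C=20] open={R2,R3,R4}
Step 6: reserve R5 B 5 -> on_hand[A=38 B=40 C=28] avail[A=34 B=34 C=20] open={R2,R3,R4,R5}
Step 7: reserve R6 B 6 -> on_hand[A=38 B=40 C=28] avail[A=34 B=28 C=20] open={R2,R3,R4,R5,R6}
Step 8: reserve R7 C 9 -> on_hand[A=38 B=40 C=28] avail[A=34 B=28 C=11] open={R2,R3,R4,R5,R6,R7}
Step 9: reserve R8 C 8 -> on_hand[A=38 B=40 C=28] avail[A=34 B=28 C=3] open={R2,R3,R4,R5,R6,R7,R8}
Step 10: cancel R3 -> on_hand[A=38 B=40 C=28] avail[A=34 B=29 C=3] open={R2,R4,R5,R6,R7,R8}
Step 11: commit R8 -> on_hand[A=38 B=40 C=20] avail[A=34 B=29 C=3] open={R2,R4,R5,R6,R7}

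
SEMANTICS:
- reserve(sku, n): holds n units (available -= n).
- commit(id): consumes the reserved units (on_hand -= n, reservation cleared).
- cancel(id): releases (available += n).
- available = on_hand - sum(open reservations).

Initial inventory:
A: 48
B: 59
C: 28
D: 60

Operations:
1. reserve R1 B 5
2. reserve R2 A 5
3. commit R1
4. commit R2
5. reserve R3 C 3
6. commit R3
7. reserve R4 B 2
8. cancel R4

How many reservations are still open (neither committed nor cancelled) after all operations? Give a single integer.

Step 1: reserve R1 B 5 -> on_hand[A=48 B=59 C=28 D=60] avail[A=48 B=54 C=28 D=60] open={R1}
Step 2: reserve R2 A 5 -> on_hand[A=48 B=59 C=28 D=60] avail[A=43 B=54 C=28 D=60] open={R1,R2}
Step 3: commit R1 -> on_hand[A=48 B=54 C=28 D=60] avail[A=43 B=54 C=28 D=60] open={R2}
Step 4: commit R2 -> on_hand[A=43 B=54 C=28 D=60] avail[A=43 B=54 C=28 D=60] open={}
Step 5: reserve R3 C 3 -> on_hand[A=43 B=54 C=28 D=60] avail[A=43 B=54 C=25 D=60] open={R3}
Step 6: commit R3 -> on_hand[A=43 B=54 C=25 D=60] avail[A=43 B=54 C=25 D=60] open={}
Step 7: reserve R4 B 2 -> on_hand[A=43 B=54 C=25 D=60] avail[A=43 B=52 C=25 D=60] open={R4}
Step 8: cancel R4 -> on_hand[A=43 B=54 C=25 D=60] avail[A=43 B=54 C=25 D=60] open={}
Open reservations: [] -> 0

Answer: 0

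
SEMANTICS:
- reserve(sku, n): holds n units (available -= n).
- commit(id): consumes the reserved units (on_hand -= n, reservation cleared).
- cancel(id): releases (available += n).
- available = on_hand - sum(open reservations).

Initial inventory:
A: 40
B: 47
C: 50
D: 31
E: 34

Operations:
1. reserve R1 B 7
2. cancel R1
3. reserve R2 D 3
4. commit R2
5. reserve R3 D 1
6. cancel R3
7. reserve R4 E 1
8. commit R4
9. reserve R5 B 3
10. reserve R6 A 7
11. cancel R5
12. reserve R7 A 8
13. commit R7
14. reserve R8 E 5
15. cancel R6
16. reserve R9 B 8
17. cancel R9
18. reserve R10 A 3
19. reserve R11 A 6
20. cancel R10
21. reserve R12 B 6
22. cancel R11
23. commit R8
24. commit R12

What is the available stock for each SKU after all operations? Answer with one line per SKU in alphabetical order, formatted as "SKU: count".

Answer: A: 32
B: 41
C: 50
D: 28
E: 28

Derivation:
Step 1: reserve R1 B 7 -> on_hand[A=40 B=47 C=50 D=31 E=34] avail[A=40 B=40 C=50 D=31 E=34] open={R1}
Step 2: cancel R1 -> on_hand[A=40 B=47 C=50 D=31 E=34] avail[A=40 B=47 C=50 D=31 E=34] open={}
Step 3: reserve R2 D 3 -> on_hand[A=40 B=47 C=50 D=31 E=34] avail[A=40 B=47 C=50 D=28 E=34] open={R2}
Step 4: commit R2 -> on_hand[A=40 B=47 C=50 D=28 E=34] avail[A=40 B=47 C=50 D=28 E=34] open={}
Step 5: reserve R3 D 1 -> on_hand[A=40 B=47 C=50 D=28 E=34] avail[A=40 B=47 C=50 D=27 E=34] open={R3}
Step 6: cancel R3 -> on_hand[A=40 B=47 C=50 D=28 E=34] avail[A=40 B=47 C=50 D=28 E=34] open={}
Step 7: reserve R4 E 1 -> on_hand[A=40 B=47 C=50 D=28 E=34] avail[A=40 B=47 C=50 D=28 E=33] open={R4}
Step 8: commit R4 -> on_hand[A=40 B=47 C=50 D=28 E=33] avail[A=40 B=47 C=50 D=28 E=33] open={}
Step 9: reserve R5 B 3 -> on_hand[A=40 B=47 C=50 D=28 E=33] avail[A=40 B=44 C=50 D=28 E=33] open={R5}
Step 10: reserve R6 A 7 -> on_hand[A=40 B=47 C=50 D=28 E=33] avail[A=33 B=44 C=50 D=28 E=33] open={R5,R6}
Step 11: cancel R5 -> on_hand[A=40 B=47 C=50 D=28 E=33] avail[A=33 B=47 C=50 D=28 E=33] open={R6}
Step 12: reserve R7 A 8 -> on_hand[A=40 B=47 C=50 D=28 E=33] avail[A=25 B=47 C=50 D=28 E=33] open={R6,R7}
Step 13: commit R7 -> on_hand[A=32 B=47 C=50 D=28 E=33] avail[A=25 B=47 C=50 D=28 E=33] open={R6}
Step 14: reserve R8 E 5 -> on_hand[A=32 B=47 C=50 D=28 E=33] avail[A=25 B=47 C=50 D=28 E=28] open={R6,R8}
Step 15: cancel R6 -> on_hand[A=32 B=47 C=50 D=28 E=33] avail[A=32 B=47 C=50 D=28 E=28] open={R8}
Step 16: reserve R9 B 8 -> on_hand[A=32 B=47 C=50 D=28 E=33] avail[A=32 B=39 C=50 D=28 E=28] open={R8,R9}
Step 17: cancel R9 -> on_hand[A=32 B=47 C=50 D=28 E=33] avail[A=32 B=47 C=50 D=28 E=28] open={R8}
Step 18: reserve R10 A 3 -> on_hand[A=32 B=47 C=50 D=28 E=33] avail[A=29 B=47 C=50 D=28 E=28] open={R10,R8}
Step 19: reserve R11 A 6 -> on_hand[A=32 B=47 C=50 D=28 E=33] avail[A=23 B=47 C=50 D=28 E=28] open={R10,R11,R8}
Step 20: cancel R10 -> on_hand[A=32 B=47 C=50 D=28 E=33] avail[A=26 B=47 C=50 D=28 E=28] open={R11,R8}
Step 21: reserve R12 B 6 -> on_hand[A=32 B=47 C=50 D=28 E=33] avail[A=26 B=41 C=50 D=28 E=28] open={R11,R12,R8}
Step 22: cancel R11 -> on_hand[A=32 B=47 C=50 D=28 E=33] avail[A=32 B=41 C=50 D=28 E=28] open={R12,R8}
Step 23: commit R8 -> on_hand[A=32 B=47 C=50 D=28 E=28] avail[A=32 B=41 C=50 D=28 E=28] open={R12}
Step 24: commit R12 -> on_hand[A=32 B=41 C=50 D=28 E=28] avail[A=32 B=41 C=50 D=28 E=28] open={}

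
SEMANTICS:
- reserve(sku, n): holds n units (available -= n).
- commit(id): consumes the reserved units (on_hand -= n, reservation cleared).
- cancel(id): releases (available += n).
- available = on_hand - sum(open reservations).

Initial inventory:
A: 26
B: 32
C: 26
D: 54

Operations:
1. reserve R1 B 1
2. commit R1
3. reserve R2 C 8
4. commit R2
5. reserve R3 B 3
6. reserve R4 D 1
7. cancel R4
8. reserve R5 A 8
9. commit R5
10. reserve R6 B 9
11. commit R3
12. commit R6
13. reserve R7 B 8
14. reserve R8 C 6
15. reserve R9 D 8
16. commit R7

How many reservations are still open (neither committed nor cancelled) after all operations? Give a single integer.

Step 1: reserve R1 B 1 -> on_hand[A=26 B=32 C=26 D=54] avail[A=26 B=31 C=26 D=54] open={R1}
Step 2: commit R1 -> on_hand[A=26 B=31 C=26 D=54] avail[A=26 B=31 C=26 D=54] open={}
Step 3: reserve R2 C 8 -> on_hand[A=26 B=31 C=26 D=54] avail[A=26 B=31 C=18 D=54] open={R2}
Step 4: commit R2 -> on_hand[A=26 B=31 C=18 D=54] avail[A=26 B=31 C=18 D=54] open={}
Step 5: reserve R3 B 3 -> on_hand[A=26 B=31 C=18 D=54] avail[A=26 B=28 C=18 D=54] open={R3}
Step 6: reserve R4 D 1 -> on_hand[A=26 B=31 C=18 D=54] avail[A=26 B=28 C=18 D=53] open={R3,R4}
Step 7: cancel R4 -> on_hand[A=26 B=31 C=18 D=54] avail[A=26 B=28 C=18 D=54] open={R3}
Step 8: reserve R5 A 8 -> on_hand[A=26 B=31 C=18 D=54] avail[A=18 B=28 C=18 D=54] open={R3,R5}
Step 9: commit R5 -> on_hand[A=18 B=31 C=18 D=54] avail[A=18 B=28 C=18 D=54] open={R3}
Step 10: reserve R6 B 9 -> on_hand[A=18 B=31 C=18 D=54] avail[A=18 B=19 C=18 D=54] open={R3,R6}
Step 11: commit R3 -> on_hand[A=18 B=28 C=18 D=54] avail[A=18 B=19 C=18 D=54] open={R6}
Step 12: commit R6 -> on_hand[A=18 B=19 C=18 D=54] avail[A=18 B=19 C=18 D=54] open={}
Step 13: reserve R7 B 8 -> on_hand[A=18 B=19 C=18 D=54] avail[A=18 B=11 C=18 D=54] open={R7}
Step 14: reserve R8 C 6 -> on_hand[A=18 B=19 C=18 D=54] avail[A=18 B=11 C=12 D=54] open={R7,R8}
Step 15: reserve R9 D 8 -> on_hand[A=18 B=19 C=18 D=54] avail[A=18 B=11 C=12 D=46] open={R7,R8,R9}
Step 16: commit R7 -> on_hand[A=18 B=11 C=18 D=54] avail[A=18 B=11 C=12 D=46] open={R8,R9}
Open reservations: ['R8', 'R9'] -> 2

Answer: 2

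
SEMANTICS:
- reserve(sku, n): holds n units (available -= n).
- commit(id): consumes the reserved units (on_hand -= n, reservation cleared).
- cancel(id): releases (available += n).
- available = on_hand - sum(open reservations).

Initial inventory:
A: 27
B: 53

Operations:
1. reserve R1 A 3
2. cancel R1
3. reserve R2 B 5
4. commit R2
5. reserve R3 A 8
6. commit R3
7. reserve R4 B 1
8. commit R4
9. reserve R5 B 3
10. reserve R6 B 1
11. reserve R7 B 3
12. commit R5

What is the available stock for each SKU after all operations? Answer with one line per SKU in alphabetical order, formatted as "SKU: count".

Answer: A: 19
B: 40

Derivation:
Step 1: reserve R1 A 3 -> on_hand[A=27 B=53] avail[A=24 B=53] open={R1}
Step 2: cancel R1 -> on_hand[A=27 B=53] avail[A=27 B=53] open={}
Step 3: reserve R2 B 5 -> on_hand[A=27 B=53] avail[A=27 B=48] open={R2}
Step 4: commit R2 -> on_hand[A=27 B=48] avail[A=27 B=48] open={}
Step 5: reserve R3 A 8 -> on_hand[A=27 B=48] avail[A=19 B=48] open={R3}
Step 6: commit R3 -> on_hand[A=19 B=48] avail[A=19 B=48] open={}
Step 7: reserve R4 B 1 -> on_hand[A=19 B=48] avail[A=19 B=47] open={R4}
Step 8: commit R4 -> on_hand[A=19 B=47] avail[A=19 B=47] open={}
Step 9: reserve R5 B 3 -> on_hand[A=19 B=47] avail[A=19 B=44] open={R5}
Step 10: reserve R6 B 1 -> on_hand[A=19 B=47] avail[A=19 B=43] open={R5,R6}
Step 11: reserve R7 B 3 -> on_hand[A=19 B=47] avail[A=19 B=40] open={R5,R6,R7}
Step 12: commit R5 -> on_hand[A=19 B=44] avail[A=19 B=40] open={R6,R7}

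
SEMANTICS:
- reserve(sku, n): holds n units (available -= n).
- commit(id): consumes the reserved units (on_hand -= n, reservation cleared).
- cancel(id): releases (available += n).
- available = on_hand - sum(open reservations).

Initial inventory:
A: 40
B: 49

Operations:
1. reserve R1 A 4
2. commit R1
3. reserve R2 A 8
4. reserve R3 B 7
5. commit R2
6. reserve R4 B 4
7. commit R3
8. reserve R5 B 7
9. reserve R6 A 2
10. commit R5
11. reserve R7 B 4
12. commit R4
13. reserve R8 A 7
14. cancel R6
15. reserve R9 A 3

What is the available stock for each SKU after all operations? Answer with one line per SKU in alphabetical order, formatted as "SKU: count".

Answer: A: 18
B: 27

Derivation:
Step 1: reserve R1 A 4 -> on_hand[A=40 B=49] avail[A=36 B=49] open={R1}
Step 2: commit R1 -> on_hand[A=36 B=49] avail[A=36 B=49] open={}
Step 3: reserve R2 A 8 -> on_hand[A=36 B=49] avail[A=28 B=49] open={R2}
Step 4: reserve R3 B 7 -> on_hand[A=36 B=49] avail[A=28 B=42] open={R2,R3}
Step 5: commit R2 -> on_hand[A=28 B=49] avail[A=28 B=42] open={R3}
Step 6: reserve R4 B 4 -> on_hand[A=28 B=49] avail[A=28 B=38] open={R3,R4}
Step 7: commit R3 -> on_hand[A=28 B=42] avail[A=28 B=38] open={R4}
Step 8: reserve R5 B 7 -> on_hand[A=28 B=42] avail[A=28 B=31] open={R4,R5}
Step 9: reserve R6 A 2 -> on_hand[A=28 B=42] avail[A=26 B=31] open={R4,R5,R6}
Step 10: commit R5 -> on_hand[A=28 B=35] avail[A=26 B=31] open={R4,R6}
Step 11: reserve R7 B 4 -> on_hand[A=28 B=35] avail[A=26 B=27] open={R4,R6,R7}
Step 12: commit R4 -> on_hand[A=28 B=31] avail[A=26 B=27] open={R6,R7}
Step 13: reserve R8 A 7 -> on_hand[A=28 B=31] avail[A=19 B=27] open={R6,R7,R8}
Step 14: cancel R6 -> on_hand[A=28 B=31] avail[A=21 B=27] open={R7,R8}
Step 15: reserve R9 A 3 -> on_hand[A=28 B=31] avail[A=18 B=27] open={R7,R8,R9}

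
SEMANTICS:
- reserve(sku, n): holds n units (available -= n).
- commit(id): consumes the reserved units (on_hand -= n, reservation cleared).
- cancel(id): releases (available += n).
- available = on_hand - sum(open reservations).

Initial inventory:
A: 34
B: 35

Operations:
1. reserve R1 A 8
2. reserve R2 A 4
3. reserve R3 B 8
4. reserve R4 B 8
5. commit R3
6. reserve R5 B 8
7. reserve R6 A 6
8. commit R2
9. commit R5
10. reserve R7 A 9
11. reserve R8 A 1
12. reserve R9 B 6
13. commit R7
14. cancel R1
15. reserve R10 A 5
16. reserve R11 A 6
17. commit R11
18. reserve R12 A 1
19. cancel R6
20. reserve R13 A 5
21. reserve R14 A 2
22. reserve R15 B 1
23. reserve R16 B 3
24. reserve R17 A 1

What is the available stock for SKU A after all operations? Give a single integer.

Answer: 0

Derivation:
Step 1: reserve R1 A 8 -> on_hand[A=34 B=35] avail[A=26 B=35] open={R1}
Step 2: reserve R2 A 4 -> on_hand[A=34 B=35] avail[A=22 B=35] open={R1,R2}
Step 3: reserve R3 B 8 -> on_hand[A=34 B=35] avail[A=22 B=27] open={R1,R2,R3}
Step 4: reserve R4 B 8 -> on_hand[A=34 B=35] avail[A=22 B=19] open={R1,R2,R3,R4}
Step 5: commit R3 -> on_hand[A=34 B=27] avail[A=22 B=19] open={R1,R2,R4}
Step 6: reserve R5 B 8 -> on_hand[A=34 B=27] avail[A=22 B=11] open={R1,R2,R4,R5}
Step 7: reserve R6 A 6 -> on_hand[A=34 B=27] avail[A=16 B=11] open={R1,R2,R4,R5,R6}
Step 8: commit R2 -> on_hand[A=30 B=27] avail[A=16 B=11] open={R1,R4,R5,R6}
Step 9: commit R5 -> on_hand[A=30 B=19] avail[A=16 B=11] open={R1,R4,R6}
Step 10: reserve R7 A 9 -> on_hand[A=30 B=19] avail[A=7 B=11] open={R1,R4,R6,R7}
Step 11: reserve R8 A 1 -> on_hand[A=30 B=19] avail[A=6 B=11] open={R1,R4,R6,R7,R8}
Step 12: reserve R9 B 6 -> on_hand[A=30 B=19] avail[A=6 B=5] open={R1,R4,R6,R7,R8,R9}
Step 13: commit R7 -> on_hand[A=21 B=19] avail[A=6 B=5] open={R1,R4,R6,R8,R9}
Step 14: cancel R1 -> on_hand[A=21 B=19] avail[A=14 B=5] open={R4,R6,R8,R9}
Step 15: reserve R10 A 5 -> on_hand[A=21 B=19] avail[A=9 B=5] open={R10,R4,R6,R8,R9}
Step 16: reserve R11 A 6 -> on_hand[A=21 B=19] avail[A=3 B=5] open={R10,R11,R4,R6,R8,R9}
Step 17: commit R11 -> on_hand[A=15 B=19] avail[A=3 B=5] open={R10,R4,R6,R8,R9}
Step 18: reserve R12 A 1 -> on_hand[A=15 B=19] avail[A=2 B=5] open={R10,R12,R4,R6,R8,R9}
Step 19: cancel R6 -> on_hand[A=15 B=19] avail[A=8 B=5] open={R10,R12,R4,R8,R9}
Step 20: reserve R13 A 5 -> on_hand[A=15 B=19] avail[A=3 B=5] open={R10,R12,R13,R4,R8,R9}
Step 21: reserve R14 A 2 -> on_hand[A=15 B=19] avail[A=1 B=5] open={R10,R12,R13,R14,R4,R8,R9}
Step 22: reserve R15 B 1 -> on_hand[A=15 B=19] avail[A=1 B=4] open={R10,R12,R13,R14,R15,R4,R8,R9}
Step 23: reserve R16 B 3 -> on_hand[A=15 B=19] avail[A=1 B=1] open={R10,R12,R13,R14,R15,R16,R4,R8,R9}
Step 24: reserve R17 A 1 -> on_hand[A=15 B=19] avail[A=0 B=1] open={R10,R12,R13,R14,R15,R16,R17,R4,R8,R9}
Final available[A] = 0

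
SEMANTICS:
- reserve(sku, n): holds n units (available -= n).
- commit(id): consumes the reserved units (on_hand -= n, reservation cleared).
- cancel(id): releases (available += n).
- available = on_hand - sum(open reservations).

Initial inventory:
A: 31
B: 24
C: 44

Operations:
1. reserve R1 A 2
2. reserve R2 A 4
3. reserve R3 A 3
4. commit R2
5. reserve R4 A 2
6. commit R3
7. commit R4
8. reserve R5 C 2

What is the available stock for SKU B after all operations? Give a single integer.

Answer: 24

Derivation:
Step 1: reserve R1 A 2 -> on_hand[A=31 B=24 C=44] avail[A=29 B=24 C=44] open={R1}
Step 2: reserve R2 A 4 -> on_hand[A=31 B=24 C=44] avail[A=25 B=24 C=44] open={R1,R2}
Step 3: reserve R3 A 3 -> on_hand[A=31 B=24 C=44] avail[A=22 B=24 C=44] open={R1,R2,R3}
Step 4: commit R2 -> on_hand[A=27 B=24 C=44] avail[A=22 B=24 C=44] open={R1,R3}
Step 5: reserve R4 A 2 -> on_hand[A=27 B=24 C=44] avail[A=20 B=24 C=44] open={R1,R3,R4}
Step 6: commit R3 -> on_hand[A=24 B=24 C=44] avail[A=20 B=24 C=44] open={R1,R4}
Step 7: commit R4 -> on_hand[A=22 B=24 C=44] avail[A=20 B=24 C=44] open={R1}
Step 8: reserve R5 C 2 -> on_hand[A=22 B=24 C=44] avail[A=20 B=24 C=42] open={R1,R5}
Final available[B] = 24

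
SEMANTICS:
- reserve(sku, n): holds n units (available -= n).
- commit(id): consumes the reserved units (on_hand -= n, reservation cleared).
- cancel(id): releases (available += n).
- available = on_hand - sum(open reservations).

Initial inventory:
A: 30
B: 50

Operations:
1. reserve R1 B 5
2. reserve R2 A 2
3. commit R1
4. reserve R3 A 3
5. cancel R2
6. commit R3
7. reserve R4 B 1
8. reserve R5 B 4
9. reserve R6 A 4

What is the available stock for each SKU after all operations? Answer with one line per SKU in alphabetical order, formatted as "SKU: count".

Step 1: reserve R1 B 5 -> on_hand[A=30 B=50] avail[A=30 B=45] open={R1}
Step 2: reserve R2 A 2 -> on_hand[A=30 B=50] avail[A=28 B=45] open={R1,R2}
Step 3: commit R1 -> on_hand[A=30 B=45] avail[A=28 B=45] open={R2}
Step 4: reserve R3 A 3 -> on_hand[A=30 B=45] avail[A=25 B=45] open={R2,R3}
Step 5: cancel R2 -> on_hand[A=30 B=45] avail[A=27 B=45] open={R3}
Step 6: commit R3 -> on_hand[A=27 B=45] avail[A=27 B=45] open={}
Step 7: reserve R4 B 1 -> on_hand[A=27 B=45] avail[A=27 B=44] open={R4}
Step 8: reserve R5 B 4 -> on_hand[A=27 B=45] avail[A=27 B=40] open={R4,R5}
Step 9: reserve R6 A 4 -> on_hand[A=27 B=45] avail[A=23 B=40] open={R4,R5,R6}

Answer: A: 23
B: 40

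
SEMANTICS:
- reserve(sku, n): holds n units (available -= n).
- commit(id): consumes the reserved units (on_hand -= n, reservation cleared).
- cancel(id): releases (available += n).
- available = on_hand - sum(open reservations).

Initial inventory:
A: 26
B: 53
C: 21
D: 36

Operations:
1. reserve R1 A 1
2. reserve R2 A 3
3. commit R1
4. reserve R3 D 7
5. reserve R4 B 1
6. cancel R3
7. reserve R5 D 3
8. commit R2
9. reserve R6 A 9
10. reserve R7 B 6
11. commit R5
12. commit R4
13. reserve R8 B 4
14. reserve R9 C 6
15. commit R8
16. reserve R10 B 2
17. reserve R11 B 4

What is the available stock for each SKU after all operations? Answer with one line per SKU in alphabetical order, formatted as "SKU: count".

Answer: A: 13
B: 36
C: 15
D: 33

Derivation:
Step 1: reserve R1 A 1 -> on_hand[A=26 B=53 C=21 D=36] avail[A=25 B=53 C=21 D=36] open={R1}
Step 2: reserve R2 A 3 -> on_hand[A=26 B=53 C=21 D=36] avail[A=22 B=53 C=21 D=36] open={R1,R2}
Step 3: commit R1 -> on_hand[A=25 B=53 C=21 D=36] avail[A=22 B=53 C=21 D=36] open={R2}
Step 4: reserve R3 D 7 -> on_hand[A=25 B=53 C=21 D=36] avail[A=22 B=53 C=21 D=29] open={R2,R3}
Step 5: reserve R4 B 1 -> on_hand[A=25 B=53 C=21 D=36] avail[A=22 B=52 C=21 D=29] open={R2,R3,R4}
Step 6: cancel R3 -> on_hand[A=25 B=53 C=21 D=36] avail[A=22 B=52 C=21 D=36] open={R2,R4}
Step 7: reserve R5 D 3 -> on_hand[A=25 B=53 C=21 D=36] avail[A=22 B=52 C=21 D=33] open={R2,R4,R5}
Step 8: commit R2 -> on_hand[A=22 B=53 C=21 D=36] avail[A=22 B=52 C=21 D=33] open={R4,R5}
Step 9: reserve R6 A 9 -> on_hand[A=22 B=53 C=21 D=36] avail[A=13 B=52 C=21 D=33] open={R4,R5,R6}
Step 10: reserve R7 B 6 -> on_hand[A=22 B=53 C=21 D=36] avail[A=13 B=46 C=21 D=33] open={R4,R5,R6,R7}
Step 11: commit R5 -> on_hand[A=22 B=53 C=21 D=33] avail[A=13 B=46 C=21 D=33] open={R4,R6,R7}
Step 12: commit R4 -> on_hand[A=22 B=52 C=21 D=33] avail[A=13 B=46 C=21 D=33] open={R6,R7}
Step 13: reserve R8 B 4 -> on_hand[A=22 B=52 C=21 D=33] avail[A=13 B=42 C=21 D=33] open={R6,R7,R8}
Step 14: reserve R9 C 6 -> on_hand[A=22 B=52 C=21 D=33] avail[A=13 B=42 C=15 D=33] open={R6,R7,R8,R9}
Step 15: commit R8 -> on_hand[A=22 B=48 C=21 D=33] avail[A=13 B=42 C=15 D=33] open={R6,R7,R9}
Step 16: reserve R10 B 2 -> on_hand[A=22 B=48 C=21 D=33] avail[A=13 B=40 C=15 D=33] open={R10,R6,R7,R9}
Step 17: reserve R11 B 4 -> on_hand[A=22 B=48 C=21 D=33] avail[A=13 B=36 C=15 D=33] open={R10,R11,R6,R7,R9}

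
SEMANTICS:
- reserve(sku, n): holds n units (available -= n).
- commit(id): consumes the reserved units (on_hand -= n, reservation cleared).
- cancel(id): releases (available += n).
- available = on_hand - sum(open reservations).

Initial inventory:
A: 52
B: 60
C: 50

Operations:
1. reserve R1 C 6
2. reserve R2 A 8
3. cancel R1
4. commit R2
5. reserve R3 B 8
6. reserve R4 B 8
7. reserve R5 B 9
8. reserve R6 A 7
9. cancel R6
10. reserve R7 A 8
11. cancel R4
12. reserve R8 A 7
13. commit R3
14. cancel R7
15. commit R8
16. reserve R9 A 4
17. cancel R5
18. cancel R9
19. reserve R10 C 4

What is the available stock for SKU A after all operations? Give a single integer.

Step 1: reserve R1 C 6 -> on_hand[A=52 B=60 C=50] avail[A=52 B=60 C=44] open={R1}
Step 2: reserve R2 A 8 -> on_hand[A=52 B=60 C=50] avail[A=44 B=60 C=44] open={R1,R2}
Step 3: cancel R1 -> on_hand[A=52 B=60 C=50] avail[A=44 B=60 C=50] open={R2}
Step 4: commit R2 -> on_hand[A=44 B=60 C=50] avail[A=44 B=60 C=50] open={}
Step 5: reserve R3 B 8 -> on_hand[A=44 B=60 C=50] avail[A=44 B=52 C=50] open={R3}
Step 6: reserve R4 B 8 -> on_hand[A=44 B=60 C=50] avail[A=44 B=44 C=50] open={R3,R4}
Step 7: reserve R5 B 9 -> on_hand[A=44 B=60 C=50] avail[A=44 B=35 C=50] open={R3,R4,R5}
Step 8: reserve R6 A 7 -> on_hand[A=44 B=60 C=50] avail[A=37 B=35 C=50] open={R3,R4,R5,R6}
Step 9: cancel R6 -> on_hand[A=44 B=60 C=50] avail[A=44 B=35 C=50] open={R3,R4,R5}
Step 10: reserve R7 A 8 -> on_hand[A=44 B=60 C=50] avail[A=36 B=35 C=50] open={R3,R4,R5,R7}
Step 11: cancel R4 -> on_hand[A=44 B=60 C=50] avail[A=36 B=43 C=50] open={R3,R5,R7}
Step 12: reserve R8 A 7 -> on_hand[A=44 B=60 C=50] avail[A=29 B=43 C=50] open={R3,R5,R7,R8}
Step 13: commit R3 -> on_hand[A=44 B=52 C=50] avail[A=29 B=43 C=50] open={R5,R7,R8}
Step 14: cancel R7 -> on_hand[A=44 B=52 C=50] avail[A=37 B=43 C=50] open={R5,R8}
Step 15: commit R8 -> on_hand[A=37 B=52 C=50] avail[A=37 B=43 C=50] open={R5}
Step 16: reserve R9 A 4 -> on_hand[A=37 B=52 C=50] avail[A=33 B=43 C=50] open={R5,R9}
Step 17: cancel R5 -> on_hand[A=37 B=52 C=50] avail[A=33 B=52 C=50] open={R9}
Step 18: cancel R9 -> on_hand[A=37 B=52 C=50] avail[A=37 B=52 C=50] open={}
Step 19: reserve R10 C 4 -> on_hand[A=37 B=52 C=50] avail[A=37 B=52 C=46] open={R10}
Final available[A] = 37

Answer: 37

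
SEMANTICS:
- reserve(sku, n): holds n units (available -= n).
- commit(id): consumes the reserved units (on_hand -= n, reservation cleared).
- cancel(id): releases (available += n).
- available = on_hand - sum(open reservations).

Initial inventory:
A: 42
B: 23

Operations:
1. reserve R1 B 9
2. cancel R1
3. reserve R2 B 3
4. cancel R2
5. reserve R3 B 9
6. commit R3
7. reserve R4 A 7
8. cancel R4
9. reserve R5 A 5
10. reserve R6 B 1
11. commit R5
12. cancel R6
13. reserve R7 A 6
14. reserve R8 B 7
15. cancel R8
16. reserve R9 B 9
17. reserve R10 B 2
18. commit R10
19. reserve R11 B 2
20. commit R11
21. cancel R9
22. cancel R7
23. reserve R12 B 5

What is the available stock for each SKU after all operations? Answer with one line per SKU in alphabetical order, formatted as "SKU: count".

Step 1: reserve R1 B 9 -> on_hand[A=42 B=23] avail[A=42 B=14] open={R1}
Step 2: cancel R1 -> on_hand[A=42 B=23] avail[A=42 B=23] open={}
Step 3: reserve R2 B 3 -> on_hand[A=42 B=23] avail[A=42 B=20] open={R2}
Step 4: cancel R2 -> on_hand[A=42 B=23] avail[A=42 B=23] open={}
Step 5: reserve R3 B 9 -> on_hand[A=42 B=23] avail[A=42 B=14] open={R3}
Step 6: commit R3 -> on_hand[A=42 B=14] avail[A=42 B=14] open={}
Step 7: reserve R4 A 7 -> on_hand[A=42 B=14] avail[A=35 B=14] open={R4}
Step 8: cancel R4 -> on_hand[A=42 B=14] avail[A=42 B=14] open={}
Step 9: reserve R5 A 5 -> on_hand[A=42 B=14] avail[A=37 B=14] open={R5}
Step 10: reserve R6 B 1 -> on_hand[A=42 B=14] avail[A=37 B=13] open={R5,R6}
Step 11: commit R5 -> on_hand[A=37 B=14] avail[A=37 B=13] open={R6}
Step 12: cancel R6 -> on_hand[A=37 B=14] avail[A=37 B=14] open={}
Step 13: reserve R7 A 6 -> on_hand[A=37 B=14] avail[A=31 B=14] open={R7}
Step 14: reserve R8 B 7 -> on_hand[A=37 B=14] avail[A=31 B=7] open={R7,R8}
Step 15: cancel R8 -> on_hand[A=37 B=14] avail[A=31 B=14] open={R7}
Step 16: reserve R9 B 9 -> on_hand[A=37 B=14] avail[A=31 B=5] open={R7,R9}
Step 17: reserve R10 B 2 -> on_hand[A=37 B=14] avail[A=31 B=3] open={R10,R7,R9}
Step 18: commit R10 -> on_hand[A=37 B=12] avail[A=31 B=3] open={R7,R9}
Step 19: reserve R11 B 2 -> on_hand[A=37 B=12] avail[A=31 B=1] open={R11,R7,R9}
Step 20: commit R11 -> on_hand[A=37 B=10] avail[A=31 B=1] open={R7,R9}
Step 21: cancel R9 -> on_hand[A=37 B=10] avail[A=31 B=10] open={R7}
Step 22: cancel R7 -> on_hand[A=37 B=10] avail[A=37 B=10] open={}
Step 23: reserve R12 B 5 -> on_hand[A=37 B=10] avail[A=37 B=5] open={R12}

Answer: A: 37
B: 5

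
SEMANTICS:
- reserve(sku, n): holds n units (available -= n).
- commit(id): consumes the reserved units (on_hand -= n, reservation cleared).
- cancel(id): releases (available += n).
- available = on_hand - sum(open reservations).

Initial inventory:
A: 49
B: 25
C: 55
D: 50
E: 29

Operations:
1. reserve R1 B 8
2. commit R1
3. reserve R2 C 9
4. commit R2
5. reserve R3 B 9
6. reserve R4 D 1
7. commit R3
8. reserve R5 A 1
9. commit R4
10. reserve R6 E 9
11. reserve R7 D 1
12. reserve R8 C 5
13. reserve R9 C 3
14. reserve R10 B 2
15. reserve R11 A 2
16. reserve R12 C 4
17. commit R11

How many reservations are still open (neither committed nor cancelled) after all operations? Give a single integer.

Answer: 7

Derivation:
Step 1: reserve R1 B 8 -> on_hand[A=49 B=25 C=55 D=50 E=29] avail[A=49 B=17 C=55 D=50 E=29] open={R1}
Step 2: commit R1 -> on_hand[A=49 B=17 C=55 D=50 E=29] avail[A=49 B=17 C=55 D=50 E=29] open={}
Step 3: reserve R2 C 9 -> on_hand[A=49 B=17 C=55 D=50 E=29] avail[A=49 B=17 C=46 D=50 E=29] open={R2}
Step 4: commit R2 -> on_hand[A=49 B=17 C=46 D=50 E=29] avail[A=49 B=17 C=46 D=50 E=29] open={}
Step 5: reserve R3 B 9 -> on_hand[A=49 B=17 C=46 D=50 E=29] avail[A=49 B=8 C=46 D=50 E=29] open={R3}
Step 6: reserve R4 D 1 -> on_hand[A=49 B=17 C=46 D=50 E=29] avail[A=49 B=8 C=46 D=49 E=29] open={R3,R4}
Step 7: commit R3 -> on_hand[A=49 B=8 C=46 D=50 E=29] avail[A=49 B=8 C=46 D=49 E=29] open={R4}
Step 8: reserve R5 A 1 -> on_hand[A=49 B=8 C=46 D=50 E=29] avail[A=48 B=8 C=46 D=49 E=29] open={R4,R5}
Step 9: commit R4 -> on_hand[A=49 B=8 C=46 D=49 E=29] avail[A=48 B=8 C=46 D=49 E=29] open={R5}
Step 10: reserve R6 E 9 -> on_hand[A=49 B=8 C=46 D=49 E=29] avail[A=48 B=8 C=46 D=49 E=20] open={R5,R6}
Step 11: reserve R7 D 1 -> on_hand[A=49 B=8 C=46 D=49 E=29] avail[A=48 B=8 C=46 D=48 E=20] open={R5,R6,R7}
Step 12: reserve R8 C 5 -> on_hand[A=49 B=8 C=46 D=49 E=29] avail[A=48 B=8 C=41 D=48 E=20] open={R5,R6,R7,R8}
Step 13: reserve R9 C 3 -> on_hand[A=49 B=8 C=46 D=49 E=29] avail[A=48 B=8 C=38 D=48 E=20] open={R5,R6,R7,R8,R9}
Step 14: reserve R10 B 2 -> on_hand[A=49 B=8 C=46 D=49 E=29] avail[A=48 B=6 C=38 D=48 E=20] open={R10,R5,R6,R7,R8,R9}
Step 15: reserve R11 A 2 -> on_hand[A=49 B=8 C=46 D=49 E=29] avail[A=46 B=6 C=38 D=48 E=20] open={R10,R11,R5,R6,R7,R8,R9}
Step 16: reserve R12 C 4 -> on_hand[A=49 B=8 C=46 D=49 E=29] avail[A=46 B=6 C=34 D=48 E=20] open={R10,R11,R12,R5,R6,R7,R8,R9}
Step 17: commit R11 -> on_hand[A=47 B=8 C=46 D=49 E=29] avail[A=46 B=6 C=34 D=48 E=20] open={R10,R12,R5,R6,R7,R8,R9}
Open reservations: ['R10', 'R12', 'R5', 'R6', 'R7', 'R8', 'R9'] -> 7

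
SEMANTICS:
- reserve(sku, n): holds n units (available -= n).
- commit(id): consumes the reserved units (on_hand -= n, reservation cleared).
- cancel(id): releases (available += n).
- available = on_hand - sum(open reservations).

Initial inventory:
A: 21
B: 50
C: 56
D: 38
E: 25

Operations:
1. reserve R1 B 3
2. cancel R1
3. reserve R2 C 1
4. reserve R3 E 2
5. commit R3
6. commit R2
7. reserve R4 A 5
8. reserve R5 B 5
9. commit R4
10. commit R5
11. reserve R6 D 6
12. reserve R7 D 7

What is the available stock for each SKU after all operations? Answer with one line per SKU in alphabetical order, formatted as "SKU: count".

Step 1: reserve R1 B 3 -> on_hand[A=21 B=50 C=56 D=38 E=25] avail[A=21 B=47 C=56 D=38 E=25] open={R1}
Step 2: cancel R1 -> on_hand[A=21 B=50 C=56 D=38 E=25] avail[A=21 B=50 C=56 D=38 E=25] open={}
Step 3: reserve R2 C 1 -> on_hand[A=21 B=50 C=56 D=38 E=25] avail[A=21 B=50 C=55 D=38 E=25] open={R2}
Step 4: reserve R3 E 2 -> on_hand[A=21 B=50 C=56 D=38 E=25] avail[A=21 B=50 C=55 D=38 E=23] open={R2,R3}
Step 5: commit R3 -> on_hand[A=21 B=50 C=56 D=38 E=23] avail[A=21 B=50 C=55 D=38 E=23] open={R2}
Step 6: commit R2 -> on_hand[A=21 B=50 C=55 D=38 E=23] avail[A=21 B=50 C=55 D=38 E=23] open={}
Step 7: reserve R4 A 5 -> on_hand[A=21 B=50 C=55 D=38 E=23] avail[A=16 B=50 C=55 D=38 E=23] open={R4}
Step 8: reserve R5 B 5 -> on_hand[A=21 B=50 C=55 D=38 E=23] avail[A=16 B=45 C=55 D=38 E=23] open={R4,R5}
Step 9: commit R4 -> on_hand[A=16 B=50 C=55 D=38 E=23] avail[A=16 B=45 C=55 D=38 E=23] open={R5}
Step 10: commit R5 -> on_hand[A=16 B=45 C=55 D=38 E=23] avail[A=16 B=45 C=55 D=38 E=23] open={}
Step 11: reserve R6 D 6 -> on_hand[A=16 B=45 C=55 D=38 E=23] avail[A=16 B=45 C=55 D=32 E=23] open={R6}
Step 12: reserve R7 D 7 -> on_hand[A=16 B=45 C=55 D=38 E=23] avail[A=16 B=45 C=55 D=25 E=23] open={R6,R7}

Answer: A: 16
B: 45
C: 55
D: 25
E: 23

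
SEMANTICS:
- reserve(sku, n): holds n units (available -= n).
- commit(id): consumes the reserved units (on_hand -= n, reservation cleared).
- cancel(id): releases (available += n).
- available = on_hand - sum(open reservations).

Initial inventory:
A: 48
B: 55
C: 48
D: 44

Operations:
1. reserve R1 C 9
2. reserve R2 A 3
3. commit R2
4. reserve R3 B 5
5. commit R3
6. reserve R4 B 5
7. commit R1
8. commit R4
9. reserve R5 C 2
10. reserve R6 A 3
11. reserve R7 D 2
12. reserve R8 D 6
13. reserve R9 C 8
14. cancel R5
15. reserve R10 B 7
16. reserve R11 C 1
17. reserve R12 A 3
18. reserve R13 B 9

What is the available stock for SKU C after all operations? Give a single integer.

Answer: 30

Derivation:
Step 1: reserve R1 C 9 -> on_hand[A=48 B=55 C=48 D=44] avail[A=48 B=55 C=39 D=44] open={R1}
Step 2: reserve R2 A 3 -> on_hand[A=48 B=55 C=48 D=44] avail[A=45 B=55 C=39 D=44] open={R1,R2}
Step 3: commit R2 -> on_hand[A=45 B=55 C=48 D=44] avail[A=45 B=55 C=39 D=44] open={R1}
Step 4: reserve R3 B 5 -> on_hand[A=45 B=55 C=48 D=44] avail[A=45 B=50 C=39 D=44] open={R1,R3}
Step 5: commit R3 -> on_hand[A=45 B=50 C=48 D=44] avail[A=45 B=50 C=39 D=44] open={R1}
Step 6: reserve R4 B 5 -> on_hand[A=45 B=50 C=48 D=44] avail[A=45 B=45 C=39 D=44] open={R1,R4}
Step 7: commit R1 -> on_hand[A=45 B=50 C=39 D=44] avail[A=45 B=45 C=39 D=44] open={R4}
Step 8: commit R4 -> on_hand[A=45 B=45 C=39 D=44] avail[A=45 B=45 C=39 D=44] open={}
Step 9: reserve R5 C 2 -> on_hand[A=45 B=45 C=39 D=44] avail[A=45 B=45 C=37 D=44] open={R5}
Step 10: reserve R6 A 3 -> on_hand[A=45 B=45 C=39 D=44] avail[A=42 B=45 C=37 D=44] open={R5,R6}
Step 11: reserve R7 D 2 -> on_hand[A=45 B=45 C=39 D=44] avail[A=42 B=45 C=37 D=42] open={R5,R6,R7}
Step 12: reserve R8 D 6 -> on_hand[A=45 B=45 C=39 D=44] avail[A=42 B=45 C=37 D=36] open={R5,R6,R7,R8}
Step 13: reserve R9 C 8 -> on_hand[A=45 B=45 C=39 D=44] avail[A=42 B=45 C=29 D=36] open={R5,R6,R7,R8,R9}
Step 14: cancel R5 -> on_hand[A=45 B=45 C=39 D=44] avail[A=42 B=45 C=31 D=36] open={R6,R7,R8,R9}
Step 15: reserve R10 B 7 -> on_hand[A=45 B=45 C=39 D=44] avail[A=42 B=38 C=31 D=36] open={R10,R6,R7,R8,R9}
Step 16: reserve R11 C 1 -> on_hand[A=45 B=45 C=39 D=44] avail[A=42 B=38 C=30 D=36] open={R10,R11,R6,R7,R8,R9}
Step 17: reserve R12 A 3 -> on_hand[A=45 B=45 C=39 D=44] avail[A=39 B=38 C=30 D=36] open={R10,R11,R12,R6,R7,R8,R9}
Step 18: reserve R13 B 9 -> on_hand[A=45 B=45 C=39 D=44] avail[A=39 B=29 C=30 D=36] open={R10,R11,R12,R13,R6,R7,R8,R9}
Final available[C] = 30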